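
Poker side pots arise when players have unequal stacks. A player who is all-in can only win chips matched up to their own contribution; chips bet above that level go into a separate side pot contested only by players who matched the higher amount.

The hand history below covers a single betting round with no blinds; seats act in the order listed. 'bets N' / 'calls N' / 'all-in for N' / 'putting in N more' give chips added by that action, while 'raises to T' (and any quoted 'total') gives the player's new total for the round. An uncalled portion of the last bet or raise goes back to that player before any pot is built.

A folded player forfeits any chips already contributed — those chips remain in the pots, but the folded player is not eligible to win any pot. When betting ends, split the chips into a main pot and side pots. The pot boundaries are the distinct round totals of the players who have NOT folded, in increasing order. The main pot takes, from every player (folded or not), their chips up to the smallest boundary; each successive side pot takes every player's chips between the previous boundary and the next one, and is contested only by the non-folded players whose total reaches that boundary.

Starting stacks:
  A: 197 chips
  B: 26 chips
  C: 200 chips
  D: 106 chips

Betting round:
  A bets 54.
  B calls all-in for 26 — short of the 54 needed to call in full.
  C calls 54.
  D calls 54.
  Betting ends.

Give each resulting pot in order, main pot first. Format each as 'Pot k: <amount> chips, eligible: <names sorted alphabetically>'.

Contributions: A=54, B=26, C=54, D=54
Pot levels (distinct totals of non-folded players): 26, 54
Layer 1-26: 26 each from A, B, C, D = 26*4 = 104 chips; eligible A, B, C, D
Layer 27-54: 28 each from A, C, D = 28*3 = 84 chips; eligible A, C, D

Pot 1: 104 chips, eligible: A, B, C, D
Pot 2: 84 chips, eligible: A, C, D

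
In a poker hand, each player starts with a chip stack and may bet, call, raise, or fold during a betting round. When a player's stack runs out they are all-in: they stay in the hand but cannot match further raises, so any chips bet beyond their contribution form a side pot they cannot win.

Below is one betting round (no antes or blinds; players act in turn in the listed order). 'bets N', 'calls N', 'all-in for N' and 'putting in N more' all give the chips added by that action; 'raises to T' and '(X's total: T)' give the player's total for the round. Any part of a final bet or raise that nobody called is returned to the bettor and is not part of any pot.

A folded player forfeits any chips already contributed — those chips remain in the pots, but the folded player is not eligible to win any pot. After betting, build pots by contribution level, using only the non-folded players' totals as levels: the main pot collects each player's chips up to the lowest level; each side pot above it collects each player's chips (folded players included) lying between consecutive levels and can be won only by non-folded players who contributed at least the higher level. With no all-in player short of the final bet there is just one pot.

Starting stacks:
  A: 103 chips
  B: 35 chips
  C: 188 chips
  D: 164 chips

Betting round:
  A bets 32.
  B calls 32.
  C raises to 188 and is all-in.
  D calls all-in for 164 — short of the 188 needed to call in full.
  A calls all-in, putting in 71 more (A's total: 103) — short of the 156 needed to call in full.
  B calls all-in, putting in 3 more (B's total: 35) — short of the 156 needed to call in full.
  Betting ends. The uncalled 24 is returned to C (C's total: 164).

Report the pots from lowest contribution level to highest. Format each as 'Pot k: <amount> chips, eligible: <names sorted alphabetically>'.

Pot 1: 140 chips, eligible: A, B, C, D
Pot 2: 204 chips, eligible: A, C, D
Pot 3: 122 chips, eligible: C, D

Derivation:
Contributions (after 24 returned to C): A=103, B=35, C=164, D=164
Pot levels (distinct totals of non-folded players): 35, 103, 164
Layer 1-35: 35 each from A, B, C, D = 35*4 = 140 chips; eligible A, B, C, D
Layer 36-103: 68 each from A, C, D = 68*3 = 204 chips; eligible A, C, D
Layer 104-164: 61 each from C, D = 61*2 = 122 chips; eligible C, D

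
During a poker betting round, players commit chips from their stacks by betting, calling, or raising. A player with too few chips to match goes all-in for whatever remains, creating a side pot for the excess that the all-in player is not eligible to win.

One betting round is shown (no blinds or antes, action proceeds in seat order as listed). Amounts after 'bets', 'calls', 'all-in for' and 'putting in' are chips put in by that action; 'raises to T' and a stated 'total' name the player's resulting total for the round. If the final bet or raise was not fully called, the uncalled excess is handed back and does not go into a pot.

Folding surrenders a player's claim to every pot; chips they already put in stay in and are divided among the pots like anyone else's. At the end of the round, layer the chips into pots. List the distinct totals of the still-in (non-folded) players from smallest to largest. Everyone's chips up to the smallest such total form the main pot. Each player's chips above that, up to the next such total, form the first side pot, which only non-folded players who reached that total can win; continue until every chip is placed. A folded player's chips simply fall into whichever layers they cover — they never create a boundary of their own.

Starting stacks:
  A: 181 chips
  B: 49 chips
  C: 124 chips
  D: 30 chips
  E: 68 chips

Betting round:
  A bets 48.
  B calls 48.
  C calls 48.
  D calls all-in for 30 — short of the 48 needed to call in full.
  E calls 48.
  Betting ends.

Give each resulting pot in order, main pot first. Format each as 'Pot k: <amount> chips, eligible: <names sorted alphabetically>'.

Pot 1: 150 chips, eligible: A, B, C, D, E
Pot 2: 72 chips, eligible: A, B, C, E

Derivation:
Contributions: A=48, B=48, C=48, D=30, E=48
Pot levels (distinct totals of non-folded players): 30, 48
Layer 1-30: 30 each from A, B, C, D, E = 30*5 = 150 chips; eligible A, B, C, D, E
Layer 31-48: 18 each from A, B, C, E = 18*4 = 72 chips; eligible A, B, C, E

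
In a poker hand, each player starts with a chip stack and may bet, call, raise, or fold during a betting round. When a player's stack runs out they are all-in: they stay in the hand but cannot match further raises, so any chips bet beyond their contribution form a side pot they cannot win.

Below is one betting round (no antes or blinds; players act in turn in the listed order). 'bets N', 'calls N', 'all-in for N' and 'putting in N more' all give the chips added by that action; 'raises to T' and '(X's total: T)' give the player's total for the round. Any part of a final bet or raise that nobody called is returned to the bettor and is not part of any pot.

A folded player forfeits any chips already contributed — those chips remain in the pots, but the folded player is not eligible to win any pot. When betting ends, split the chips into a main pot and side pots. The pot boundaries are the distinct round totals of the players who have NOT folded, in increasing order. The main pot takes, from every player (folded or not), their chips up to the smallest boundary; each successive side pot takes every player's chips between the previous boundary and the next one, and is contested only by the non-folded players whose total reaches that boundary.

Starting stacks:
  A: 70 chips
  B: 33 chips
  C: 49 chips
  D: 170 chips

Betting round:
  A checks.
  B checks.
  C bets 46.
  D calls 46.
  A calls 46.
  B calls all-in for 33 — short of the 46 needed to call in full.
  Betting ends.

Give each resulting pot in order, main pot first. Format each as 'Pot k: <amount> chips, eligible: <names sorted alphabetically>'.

Contributions: A=46, B=33, C=46, D=46
Pot levels (distinct totals of non-folded players): 33, 46
Layer 1-33: 33 each from A, B, C, D = 33*4 = 132 chips; eligible A, B, C, D
Layer 34-46: 13 each from A, C, D = 13*3 = 39 chips; eligible A, C, D

Pot 1: 132 chips, eligible: A, B, C, D
Pot 2: 39 chips, eligible: A, C, D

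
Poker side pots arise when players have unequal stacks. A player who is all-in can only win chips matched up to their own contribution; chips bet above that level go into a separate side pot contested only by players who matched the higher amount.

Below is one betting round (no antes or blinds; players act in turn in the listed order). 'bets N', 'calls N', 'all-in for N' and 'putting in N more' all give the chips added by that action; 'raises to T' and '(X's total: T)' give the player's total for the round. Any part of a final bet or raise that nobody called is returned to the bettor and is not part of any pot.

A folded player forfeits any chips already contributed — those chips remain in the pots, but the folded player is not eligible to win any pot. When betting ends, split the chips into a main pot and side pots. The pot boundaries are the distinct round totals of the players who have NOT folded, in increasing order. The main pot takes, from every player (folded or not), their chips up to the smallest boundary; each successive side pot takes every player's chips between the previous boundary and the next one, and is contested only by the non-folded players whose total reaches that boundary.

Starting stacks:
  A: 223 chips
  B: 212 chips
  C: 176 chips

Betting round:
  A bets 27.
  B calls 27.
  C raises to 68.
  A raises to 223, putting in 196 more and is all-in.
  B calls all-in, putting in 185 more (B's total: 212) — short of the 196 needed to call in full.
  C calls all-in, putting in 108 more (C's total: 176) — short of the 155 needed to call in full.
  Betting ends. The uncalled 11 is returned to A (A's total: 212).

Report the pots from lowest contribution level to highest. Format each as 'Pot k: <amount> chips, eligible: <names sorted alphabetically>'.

Contributions (after 11 returned to A): A=212, B=212, C=176
Pot levels (distinct totals of non-folded players): 176, 212
Layer 1-176: 176 each from A, B, C = 176*3 = 528 chips; eligible A, B, C
Layer 177-212: 36 each from A, B = 36*2 = 72 chips; eligible A, B

Pot 1: 528 chips, eligible: A, B, C
Pot 2: 72 chips, eligible: A, B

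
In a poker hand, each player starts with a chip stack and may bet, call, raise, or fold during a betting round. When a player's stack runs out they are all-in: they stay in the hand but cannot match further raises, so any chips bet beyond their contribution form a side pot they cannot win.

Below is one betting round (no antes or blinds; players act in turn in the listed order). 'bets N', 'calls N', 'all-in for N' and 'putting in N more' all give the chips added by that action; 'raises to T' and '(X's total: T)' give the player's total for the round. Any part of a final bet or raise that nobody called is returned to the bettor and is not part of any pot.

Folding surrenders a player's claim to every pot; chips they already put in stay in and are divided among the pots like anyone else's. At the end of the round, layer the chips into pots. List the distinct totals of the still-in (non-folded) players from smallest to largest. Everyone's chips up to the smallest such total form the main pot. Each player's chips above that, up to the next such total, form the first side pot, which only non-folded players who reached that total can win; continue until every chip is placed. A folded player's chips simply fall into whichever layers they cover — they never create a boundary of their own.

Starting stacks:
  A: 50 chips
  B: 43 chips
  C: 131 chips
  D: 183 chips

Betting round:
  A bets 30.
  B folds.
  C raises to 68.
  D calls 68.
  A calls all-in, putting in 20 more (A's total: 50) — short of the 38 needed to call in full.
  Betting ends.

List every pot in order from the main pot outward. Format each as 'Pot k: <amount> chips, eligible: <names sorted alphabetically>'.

Pot 1: 150 chips, eligible: A, C, D
Pot 2: 36 chips, eligible: C, D

Derivation:
Contributions: A=50, C=68, D=68
Folded: B
Pot levels (distinct totals of non-folded players): 50, 68
Layer 1-50: 50 each from A, C, D = 50*3 = 150 chips; eligible A, C, D
Layer 51-68: 18 each from C, D = 18*2 = 36 chips; eligible C, D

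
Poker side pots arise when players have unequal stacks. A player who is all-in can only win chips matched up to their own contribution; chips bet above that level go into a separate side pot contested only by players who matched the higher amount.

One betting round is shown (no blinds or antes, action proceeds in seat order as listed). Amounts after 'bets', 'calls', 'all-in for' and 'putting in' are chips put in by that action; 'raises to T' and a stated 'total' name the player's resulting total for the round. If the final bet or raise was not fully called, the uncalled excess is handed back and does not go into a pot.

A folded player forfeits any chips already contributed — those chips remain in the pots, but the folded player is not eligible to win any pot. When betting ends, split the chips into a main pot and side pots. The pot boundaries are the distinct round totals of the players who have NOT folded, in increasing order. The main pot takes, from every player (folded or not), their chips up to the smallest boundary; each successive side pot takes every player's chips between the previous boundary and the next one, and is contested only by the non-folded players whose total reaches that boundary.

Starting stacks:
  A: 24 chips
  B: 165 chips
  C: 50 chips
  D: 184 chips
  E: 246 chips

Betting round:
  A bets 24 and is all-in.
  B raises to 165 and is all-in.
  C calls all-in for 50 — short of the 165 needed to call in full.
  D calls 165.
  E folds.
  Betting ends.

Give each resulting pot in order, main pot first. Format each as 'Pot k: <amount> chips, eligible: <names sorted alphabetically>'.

Contributions: A=24, B=165, C=50, D=165
Folded: E
Pot levels (distinct totals of non-folded players): 24, 50, 165
Layer 1-24: 24 each from A, B, C, D = 24*4 = 96 chips; eligible A, B, C, D
Layer 25-50: 26 each from B, C, D = 26*3 = 78 chips; eligible B, C, D
Layer 51-165: 115 each from B, D = 115*2 = 230 chips; eligible B, D

Pot 1: 96 chips, eligible: A, B, C, D
Pot 2: 78 chips, eligible: B, C, D
Pot 3: 230 chips, eligible: B, D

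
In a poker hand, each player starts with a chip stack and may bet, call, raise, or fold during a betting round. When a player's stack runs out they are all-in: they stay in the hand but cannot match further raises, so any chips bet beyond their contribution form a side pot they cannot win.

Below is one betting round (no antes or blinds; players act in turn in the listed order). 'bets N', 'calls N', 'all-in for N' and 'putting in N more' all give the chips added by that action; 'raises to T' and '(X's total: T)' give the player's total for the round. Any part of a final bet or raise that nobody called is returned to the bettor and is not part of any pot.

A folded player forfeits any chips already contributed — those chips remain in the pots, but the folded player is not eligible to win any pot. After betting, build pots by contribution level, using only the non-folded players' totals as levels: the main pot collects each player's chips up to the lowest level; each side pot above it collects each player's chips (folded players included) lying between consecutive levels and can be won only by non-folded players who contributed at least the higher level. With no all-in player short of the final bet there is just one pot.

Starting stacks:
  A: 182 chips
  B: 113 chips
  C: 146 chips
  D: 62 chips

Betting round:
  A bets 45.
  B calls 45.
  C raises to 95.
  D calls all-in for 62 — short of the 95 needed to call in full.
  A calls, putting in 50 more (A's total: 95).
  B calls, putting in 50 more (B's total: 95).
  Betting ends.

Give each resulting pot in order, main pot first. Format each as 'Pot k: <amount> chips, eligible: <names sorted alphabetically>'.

Contributions: A=95, B=95, C=95, D=62
Pot levels (distinct totals of non-folded players): 62, 95
Layer 1-62: 62 each from A, B, C, D = 62*4 = 248 chips; eligible A, B, C, D
Layer 63-95: 33 each from A, B, C = 33*3 = 99 chips; eligible A, B, C

Pot 1: 248 chips, eligible: A, B, C, D
Pot 2: 99 chips, eligible: A, B, C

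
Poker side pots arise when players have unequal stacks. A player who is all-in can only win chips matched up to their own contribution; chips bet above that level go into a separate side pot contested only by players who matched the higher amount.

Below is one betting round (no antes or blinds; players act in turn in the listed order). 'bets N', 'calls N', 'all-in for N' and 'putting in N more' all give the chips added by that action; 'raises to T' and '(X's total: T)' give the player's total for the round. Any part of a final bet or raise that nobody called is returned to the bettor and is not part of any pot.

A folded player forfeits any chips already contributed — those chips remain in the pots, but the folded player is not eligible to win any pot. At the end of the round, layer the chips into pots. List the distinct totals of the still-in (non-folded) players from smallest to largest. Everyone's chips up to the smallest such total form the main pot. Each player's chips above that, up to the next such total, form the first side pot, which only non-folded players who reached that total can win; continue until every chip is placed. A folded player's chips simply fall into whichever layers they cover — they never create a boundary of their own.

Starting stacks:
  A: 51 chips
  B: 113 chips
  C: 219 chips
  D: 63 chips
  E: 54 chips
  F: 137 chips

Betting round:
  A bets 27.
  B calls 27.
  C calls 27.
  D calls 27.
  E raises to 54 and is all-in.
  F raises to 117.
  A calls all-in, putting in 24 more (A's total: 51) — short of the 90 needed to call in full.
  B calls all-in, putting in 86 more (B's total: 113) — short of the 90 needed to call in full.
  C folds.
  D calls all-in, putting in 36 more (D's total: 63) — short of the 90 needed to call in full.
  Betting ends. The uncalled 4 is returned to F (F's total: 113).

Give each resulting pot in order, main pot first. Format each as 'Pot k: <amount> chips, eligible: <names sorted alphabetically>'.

Contributions (after 4 returned to F): A=51, B=113, C=27, D=63, E=54, F=113
Folded: C
Pot levels (distinct totals of non-folded players): 51, 54, 63, 113
Layer 1-51: A 51 + B 51 + C 27 + D 51 + E 51 + F 51 = 282 chips; eligible A, B, D, E, F
Layer 52-54: 3 each from B, D, E, F = 3*4 = 12 chips; eligible B, D, E, F
Layer 55-63: 9 each from B, D, F = 9*3 = 27 chips; eligible B, D, F
Layer 64-113: 50 each from B, F = 50*2 = 100 chips; eligible B, F

Pot 1: 282 chips, eligible: A, B, D, E, F
Pot 2: 12 chips, eligible: B, D, E, F
Pot 3: 27 chips, eligible: B, D, F
Pot 4: 100 chips, eligible: B, F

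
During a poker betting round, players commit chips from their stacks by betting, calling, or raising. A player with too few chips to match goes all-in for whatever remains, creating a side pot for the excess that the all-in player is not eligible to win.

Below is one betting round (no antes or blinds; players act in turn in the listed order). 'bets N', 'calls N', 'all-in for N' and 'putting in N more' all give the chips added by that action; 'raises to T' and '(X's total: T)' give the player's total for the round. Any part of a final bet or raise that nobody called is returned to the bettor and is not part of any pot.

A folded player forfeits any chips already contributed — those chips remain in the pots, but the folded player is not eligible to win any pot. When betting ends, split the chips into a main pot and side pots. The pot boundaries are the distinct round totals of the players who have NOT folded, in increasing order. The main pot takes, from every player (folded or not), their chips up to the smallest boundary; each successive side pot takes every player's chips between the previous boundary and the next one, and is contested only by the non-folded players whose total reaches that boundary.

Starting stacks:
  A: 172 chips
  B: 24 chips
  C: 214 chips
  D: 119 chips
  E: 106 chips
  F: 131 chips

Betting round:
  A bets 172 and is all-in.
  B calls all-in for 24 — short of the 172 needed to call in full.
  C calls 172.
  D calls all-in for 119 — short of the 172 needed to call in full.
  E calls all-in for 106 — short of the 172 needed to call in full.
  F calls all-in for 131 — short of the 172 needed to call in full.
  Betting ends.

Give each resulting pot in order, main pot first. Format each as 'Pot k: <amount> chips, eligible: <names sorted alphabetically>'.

Pot 1: 144 chips, eligible: A, B, C, D, E, F
Pot 2: 410 chips, eligible: A, C, D, E, F
Pot 3: 52 chips, eligible: A, C, D, F
Pot 4: 36 chips, eligible: A, C, F
Pot 5: 82 chips, eligible: A, C

Derivation:
Contributions: A=172, B=24, C=172, D=119, E=106, F=131
Pot levels (distinct totals of non-folded players): 24, 106, 119, 131, 172
Layer 1-24: 24 each from A, B, C, D, E, F = 24*6 = 144 chips; eligible A, B, C, D, E, F
Layer 25-106: 82 each from A, C, D, E, F = 82*5 = 410 chips; eligible A, C, D, E, F
Layer 107-119: 13 each from A, C, D, F = 13*4 = 52 chips; eligible A, C, D, F
Layer 120-131: 12 each from A, C, F = 12*3 = 36 chips; eligible A, C, F
Layer 132-172: 41 each from A, C = 41*2 = 82 chips; eligible A, C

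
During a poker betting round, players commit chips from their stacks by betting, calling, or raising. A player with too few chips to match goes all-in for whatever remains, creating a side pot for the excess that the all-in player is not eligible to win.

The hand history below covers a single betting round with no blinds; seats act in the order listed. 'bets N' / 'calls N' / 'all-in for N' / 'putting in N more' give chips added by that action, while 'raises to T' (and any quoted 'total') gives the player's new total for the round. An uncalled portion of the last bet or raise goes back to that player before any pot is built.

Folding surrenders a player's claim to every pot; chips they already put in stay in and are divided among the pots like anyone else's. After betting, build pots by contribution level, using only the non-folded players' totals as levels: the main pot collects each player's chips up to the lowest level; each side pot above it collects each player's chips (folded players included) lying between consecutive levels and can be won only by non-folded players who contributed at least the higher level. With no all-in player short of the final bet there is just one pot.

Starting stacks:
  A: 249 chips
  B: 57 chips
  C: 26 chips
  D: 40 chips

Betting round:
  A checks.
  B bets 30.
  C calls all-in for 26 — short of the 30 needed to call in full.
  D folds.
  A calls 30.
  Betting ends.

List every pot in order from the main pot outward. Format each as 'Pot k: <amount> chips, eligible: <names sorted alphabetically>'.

Contributions: A=30, B=30, C=26
Folded: D
Pot levels (distinct totals of non-folded players): 26, 30
Layer 1-26: 26 each from A, B, C = 26*3 = 78 chips; eligible A, B, C
Layer 27-30: 4 each from A, B = 4*2 = 8 chips; eligible A, B

Pot 1: 78 chips, eligible: A, B, C
Pot 2: 8 chips, eligible: A, B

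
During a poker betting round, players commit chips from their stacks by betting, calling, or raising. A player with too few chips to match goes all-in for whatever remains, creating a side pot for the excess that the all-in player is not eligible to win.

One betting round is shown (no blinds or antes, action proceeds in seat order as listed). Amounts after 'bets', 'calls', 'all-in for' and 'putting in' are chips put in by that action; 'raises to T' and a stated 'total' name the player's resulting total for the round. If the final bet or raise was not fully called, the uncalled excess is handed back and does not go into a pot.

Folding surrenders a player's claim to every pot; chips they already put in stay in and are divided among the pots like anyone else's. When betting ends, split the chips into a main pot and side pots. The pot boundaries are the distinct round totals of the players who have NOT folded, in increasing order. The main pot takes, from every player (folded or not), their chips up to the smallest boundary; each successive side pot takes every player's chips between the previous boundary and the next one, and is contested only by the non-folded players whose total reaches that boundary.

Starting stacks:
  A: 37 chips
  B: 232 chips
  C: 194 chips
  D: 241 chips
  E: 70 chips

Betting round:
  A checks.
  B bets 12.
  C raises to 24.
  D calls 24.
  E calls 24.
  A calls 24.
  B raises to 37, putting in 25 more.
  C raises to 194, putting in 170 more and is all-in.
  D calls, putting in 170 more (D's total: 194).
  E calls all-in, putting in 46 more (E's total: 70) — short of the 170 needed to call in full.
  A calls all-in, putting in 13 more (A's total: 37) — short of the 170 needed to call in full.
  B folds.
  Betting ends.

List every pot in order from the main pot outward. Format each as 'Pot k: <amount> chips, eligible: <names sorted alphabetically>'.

Contributions: A=37, B=37, C=194, D=194, E=70
Folded: B
Pot levels (distinct totals of non-folded players): 37, 70, 194
Layer 1-37: 37 each from A, B, C, D, E = 37*5 = 185 chips; eligible A, C, D, E
Layer 38-70: 33 each from C, D, E = 33*3 = 99 chips; eligible C, D, E
Layer 71-194: 124 each from C, D = 124*2 = 248 chips; eligible C, D

Pot 1: 185 chips, eligible: A, C, D, E
Pot 2: 99 chips, eligible: C, D, E
Pot 3: 248 chips, eligible: C, D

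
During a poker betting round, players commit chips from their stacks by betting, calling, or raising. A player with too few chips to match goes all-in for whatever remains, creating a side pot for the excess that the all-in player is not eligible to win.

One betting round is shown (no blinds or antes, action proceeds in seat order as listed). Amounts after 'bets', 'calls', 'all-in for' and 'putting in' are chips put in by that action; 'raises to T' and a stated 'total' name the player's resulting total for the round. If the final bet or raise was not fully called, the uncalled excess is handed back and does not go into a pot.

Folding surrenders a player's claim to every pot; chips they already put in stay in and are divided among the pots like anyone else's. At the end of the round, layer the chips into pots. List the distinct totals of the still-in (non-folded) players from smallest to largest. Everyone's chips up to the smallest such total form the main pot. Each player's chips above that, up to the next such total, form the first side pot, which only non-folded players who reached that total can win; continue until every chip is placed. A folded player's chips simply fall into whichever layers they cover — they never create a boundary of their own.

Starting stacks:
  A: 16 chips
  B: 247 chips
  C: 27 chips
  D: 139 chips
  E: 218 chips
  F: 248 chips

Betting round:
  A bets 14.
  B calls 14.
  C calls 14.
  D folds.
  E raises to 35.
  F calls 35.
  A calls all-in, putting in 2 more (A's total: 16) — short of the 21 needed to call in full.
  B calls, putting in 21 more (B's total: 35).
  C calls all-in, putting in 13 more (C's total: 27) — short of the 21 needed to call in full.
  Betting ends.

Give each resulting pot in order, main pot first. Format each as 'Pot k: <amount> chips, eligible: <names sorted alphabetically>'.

Pot 1: 80 chips, eligible: A, B, C, E, F
Pot 2: 44 chips, eligible: B, C, E, F
Pot 3: 24 chips, eligible: B, E, F

Derivation:
Contributions: A=16, B=35, C=27, E=35, F=35
Folded: D
Pot levels (distinct totals of non-folded players): 16, 27, 35
Layer 1-16: 16 each from A, B, C, E, F = 16*5 = 80 chips; eligible A, B, C, E, F
Layer 17-27: 11 each from B, C, E, F = 11*4 = 44 chips; eligible B, C, E, F
Layer 28-35: 8 each from B, E, F = 8*3 = 24 chips; eligible B, E, F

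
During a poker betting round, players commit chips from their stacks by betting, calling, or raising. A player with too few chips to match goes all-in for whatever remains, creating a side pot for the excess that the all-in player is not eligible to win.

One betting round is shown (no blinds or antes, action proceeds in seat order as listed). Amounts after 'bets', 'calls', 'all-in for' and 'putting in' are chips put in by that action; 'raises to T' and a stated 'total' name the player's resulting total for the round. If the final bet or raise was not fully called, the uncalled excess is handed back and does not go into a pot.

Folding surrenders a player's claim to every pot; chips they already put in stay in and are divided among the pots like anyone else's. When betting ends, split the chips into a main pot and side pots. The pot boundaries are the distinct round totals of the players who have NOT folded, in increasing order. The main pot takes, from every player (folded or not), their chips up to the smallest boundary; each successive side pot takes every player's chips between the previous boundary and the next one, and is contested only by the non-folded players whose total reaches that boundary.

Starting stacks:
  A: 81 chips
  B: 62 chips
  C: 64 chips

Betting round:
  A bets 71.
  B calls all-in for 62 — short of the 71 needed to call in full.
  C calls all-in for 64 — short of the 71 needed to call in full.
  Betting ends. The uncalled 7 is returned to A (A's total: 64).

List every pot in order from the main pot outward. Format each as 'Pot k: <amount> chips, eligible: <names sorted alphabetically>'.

Contributions (after 7 returned to A): A=64, B=62, C=64
Pot levels (distinct totals of non-folded players): 62, 64
Layer 1-62: 62 each from A, B, C = 62*3 = 186 chips; eligible A, B, C
Layer 63-64: 2 each from A, C = 2*2 = 4 chips; eligible A, C

Pot 1: 186 chips, eligible: A, B, C
Pot 2: 4 chips, eligible: A, C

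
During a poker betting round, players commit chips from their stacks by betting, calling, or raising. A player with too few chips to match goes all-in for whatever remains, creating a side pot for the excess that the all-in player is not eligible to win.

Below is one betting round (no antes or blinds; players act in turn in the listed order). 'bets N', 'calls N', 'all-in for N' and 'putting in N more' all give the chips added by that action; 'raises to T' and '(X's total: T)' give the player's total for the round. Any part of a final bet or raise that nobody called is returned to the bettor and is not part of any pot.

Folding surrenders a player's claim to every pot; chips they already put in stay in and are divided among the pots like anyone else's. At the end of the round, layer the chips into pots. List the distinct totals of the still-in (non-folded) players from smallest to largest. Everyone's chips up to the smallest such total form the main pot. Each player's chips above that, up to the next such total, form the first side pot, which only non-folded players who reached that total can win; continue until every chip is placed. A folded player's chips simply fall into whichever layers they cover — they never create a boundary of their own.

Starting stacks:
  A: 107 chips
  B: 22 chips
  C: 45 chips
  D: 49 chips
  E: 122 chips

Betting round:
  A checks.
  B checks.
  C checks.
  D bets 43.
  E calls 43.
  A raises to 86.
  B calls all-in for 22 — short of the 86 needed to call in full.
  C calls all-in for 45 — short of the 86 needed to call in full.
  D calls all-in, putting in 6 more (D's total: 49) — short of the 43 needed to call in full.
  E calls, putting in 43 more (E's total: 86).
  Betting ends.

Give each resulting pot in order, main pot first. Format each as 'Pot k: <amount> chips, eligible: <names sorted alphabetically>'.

Contributions: A=86, B=22, C=45, D=49, E=86
Pot levels (distinct totals of non-folded players): 22, 45, 49, 86
Layer 1-22: 22 each from A, B, C, D, E = 22*5 = 110 chips; eligible A, B, C, D, E
Layer 23-45: 23 each from A, C, D, E = 23*4 = 92 chips; eligible A, C, D, E
Layer 46-49: 4 each from A, D, E = 4*3 = 12 chips; eligible A, D, E
Layer 50-86: 37 each from A, E = 37*2 = 74 chips; eligible A, E

Pot 1: 110 chips, eligible: A, B, C, D, E
Pot 2: 92 chips, eligible: A, C, D, E
Pot 3: 12 chips, eligible: A, D, E
Pot 4: 74 chips, eligible: A, E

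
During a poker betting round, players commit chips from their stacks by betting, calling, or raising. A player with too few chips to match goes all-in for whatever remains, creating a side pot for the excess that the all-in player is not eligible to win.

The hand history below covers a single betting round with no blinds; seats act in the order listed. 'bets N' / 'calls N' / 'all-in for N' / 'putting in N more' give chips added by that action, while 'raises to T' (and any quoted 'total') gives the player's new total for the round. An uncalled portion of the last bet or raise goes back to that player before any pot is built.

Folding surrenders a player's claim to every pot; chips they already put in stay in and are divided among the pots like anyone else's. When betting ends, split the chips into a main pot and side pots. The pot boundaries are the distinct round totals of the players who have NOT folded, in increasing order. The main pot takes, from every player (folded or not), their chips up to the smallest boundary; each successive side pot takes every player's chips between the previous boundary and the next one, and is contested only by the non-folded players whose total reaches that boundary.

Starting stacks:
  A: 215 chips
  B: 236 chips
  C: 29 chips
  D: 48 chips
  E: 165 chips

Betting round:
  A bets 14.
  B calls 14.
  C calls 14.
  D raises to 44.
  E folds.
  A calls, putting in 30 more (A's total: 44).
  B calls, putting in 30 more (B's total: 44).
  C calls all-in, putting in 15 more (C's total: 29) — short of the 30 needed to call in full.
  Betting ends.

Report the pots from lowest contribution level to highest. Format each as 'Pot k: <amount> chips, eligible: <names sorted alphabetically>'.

Pot 1: 116 chips, eligible: A, B, C, D
Pot 2: 45 chips, eligible: A, B, D

Derivation:
Contributions: A=44, B=44, C=29, D=44
Folded: E
Pot levels (distinct totals of non-folded players): 29, 44
Layer 1-29: 29 each from A, B, C, D = 29*4 = 116 chips; eligible A, B, C, D
Layer 30-44: 15 each from A, B, D = 15*3 = 45 chips; eligible A, B, D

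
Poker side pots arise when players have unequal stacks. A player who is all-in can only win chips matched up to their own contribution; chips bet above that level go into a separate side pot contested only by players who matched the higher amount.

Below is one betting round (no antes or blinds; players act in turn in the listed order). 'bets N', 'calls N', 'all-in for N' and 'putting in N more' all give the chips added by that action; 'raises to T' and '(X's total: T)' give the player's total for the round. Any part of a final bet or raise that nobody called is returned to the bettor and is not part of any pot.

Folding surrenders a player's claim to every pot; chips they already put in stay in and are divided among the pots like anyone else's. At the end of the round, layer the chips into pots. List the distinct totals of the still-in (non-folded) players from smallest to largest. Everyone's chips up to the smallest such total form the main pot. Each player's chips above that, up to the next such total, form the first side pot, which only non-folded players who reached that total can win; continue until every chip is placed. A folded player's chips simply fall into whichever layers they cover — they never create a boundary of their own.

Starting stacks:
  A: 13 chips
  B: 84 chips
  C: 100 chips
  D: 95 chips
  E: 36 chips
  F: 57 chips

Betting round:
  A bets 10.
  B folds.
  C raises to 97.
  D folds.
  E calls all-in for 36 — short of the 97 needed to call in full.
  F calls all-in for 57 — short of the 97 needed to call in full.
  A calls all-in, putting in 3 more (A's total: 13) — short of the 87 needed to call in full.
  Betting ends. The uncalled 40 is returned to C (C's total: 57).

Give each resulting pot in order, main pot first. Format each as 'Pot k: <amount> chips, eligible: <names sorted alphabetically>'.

Contributions (after 40 returned to C): A=13, C=57, E=36, F=57
Folded: B, D
Pot levels (distinct totals of non-folded players): 13, 36, 57
Layer 1-13: 13 each from A, C, E, F = 13*4 = 52 chips; eligible A, C, E, F
Layer 14-36: 23 each from C, E, F = 23*3 = 69 chips; eligible C, E, F
Layer 37-57: 21 each from C, F = 21*2 = 42 chips; eligible C, F

Pot 1: 52 chips, eligible: A, C, E, F
Pot 2: 69 chips, eligible: C, E, F
Pot 3: 42 chips, eligible: C, F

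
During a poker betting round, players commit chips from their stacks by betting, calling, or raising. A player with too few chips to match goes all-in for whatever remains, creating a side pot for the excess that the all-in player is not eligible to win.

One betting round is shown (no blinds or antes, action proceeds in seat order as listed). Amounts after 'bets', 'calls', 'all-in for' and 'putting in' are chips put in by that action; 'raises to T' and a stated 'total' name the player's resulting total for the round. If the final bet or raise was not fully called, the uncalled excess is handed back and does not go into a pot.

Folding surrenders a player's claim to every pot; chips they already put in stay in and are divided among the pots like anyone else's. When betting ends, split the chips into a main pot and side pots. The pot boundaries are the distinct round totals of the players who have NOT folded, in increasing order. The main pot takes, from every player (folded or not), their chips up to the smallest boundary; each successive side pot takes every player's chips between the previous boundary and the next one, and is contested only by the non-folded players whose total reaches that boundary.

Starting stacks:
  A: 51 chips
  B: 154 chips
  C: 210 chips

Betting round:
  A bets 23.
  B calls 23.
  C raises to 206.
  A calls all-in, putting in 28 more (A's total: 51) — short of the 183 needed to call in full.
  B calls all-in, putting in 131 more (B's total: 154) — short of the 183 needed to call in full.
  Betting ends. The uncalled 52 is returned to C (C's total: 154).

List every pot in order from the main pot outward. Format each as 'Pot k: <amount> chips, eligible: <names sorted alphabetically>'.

Pot 1: 153 chips, eligible: A, B, C
Pot 2: 206 chips, eligible: B, C

Derivation:
Contributions (after 52 returned to C): A=51, B=154, C=154
Pot levels (distinct totals of non-folded players): 51, 154
Layer 1-51: 51 each from A, B, C = 51*3 = 153 chips; eligible A, B, C
Layer 52-154: 103 each from B, C = 103*2 = 206 chips; eligible B, C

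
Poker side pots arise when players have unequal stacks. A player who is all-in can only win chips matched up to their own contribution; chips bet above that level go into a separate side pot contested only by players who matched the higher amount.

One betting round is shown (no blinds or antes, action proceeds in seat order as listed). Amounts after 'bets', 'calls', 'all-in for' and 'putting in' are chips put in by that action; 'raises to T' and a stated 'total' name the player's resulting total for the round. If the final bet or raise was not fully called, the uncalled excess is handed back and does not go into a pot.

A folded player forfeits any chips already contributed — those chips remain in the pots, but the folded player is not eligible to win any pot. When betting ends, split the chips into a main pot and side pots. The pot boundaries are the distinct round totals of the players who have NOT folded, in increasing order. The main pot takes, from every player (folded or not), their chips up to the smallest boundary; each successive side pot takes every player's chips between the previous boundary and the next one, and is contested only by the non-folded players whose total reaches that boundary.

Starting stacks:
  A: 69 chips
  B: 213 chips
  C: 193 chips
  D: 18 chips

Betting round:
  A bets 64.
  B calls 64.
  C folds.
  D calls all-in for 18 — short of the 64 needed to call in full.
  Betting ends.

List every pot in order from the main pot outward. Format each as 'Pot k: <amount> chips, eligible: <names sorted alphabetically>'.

Contributions: A=64, B=64, D=18
Folded: C
Pot levels (distinct totals of non-folded players): 18, 64
Layer 1-18: 18 each from A, B, D = 18*3 = 54 chips; eligible A, B, D
Layer 19-64: 46 each from A, B = 46*2 = 92 chips; eligible A, B

Pot 1: 54 chips, eligible: A, B, D
Pot 2: 92 chips, eligible: A, B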